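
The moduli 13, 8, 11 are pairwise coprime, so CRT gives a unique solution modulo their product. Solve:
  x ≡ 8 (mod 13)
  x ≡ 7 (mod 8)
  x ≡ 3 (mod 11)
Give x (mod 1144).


Moduli 13, 8, 11 are pairwise coprime; by CRT there is a unique solution modulo M = 13 · 8 · 11 = 1144.
Solve pairwise, accumulating the modulus:
  Start with x ≡ 8 (mod 13).
  Combine with x ≡ 7 (mod 8): since gcd(13, 8) = 1, we get a unique residue mod 104.
    Write x = 8 + 13·t and substitute into x ≡ 7 (mod 8): 13·t ≡ 7 − 8 = -1 (mod 8).
    Reduce coefficients mod 8: 5·t ≡ 7 (mod 8).
    The inverse of 5 mod 8 is 5 (since 5·5 = 25 = 3·8 + 1), so t ≡ 5·7 = 35 ≡ 3 (mod 8).
    Then x = 8 + 13·3 = 47, valid modulo lcm(13, 8) = 104: x ≡ 47 (mod 104).
  Combine with x ≡ 3 (mod 11): since gcd(104, 11) = 1, we get a unique residue mod 1144.
    Write x = 47 + 104·t and substitute into x ≡ 3 (mod 11): 104·t ≡ 3 − 47 = -44 (mod 11).
    Reduce coefficients mod 11: 5·t ≡ 0 (mod 11).
    The inverse of 5 mod 11 is 9 (since 5·9 = 45 = 4·11 + 1), so t ≡ 9·0 = 0 ≡ 0 (mod 11).
    Then x = 47 + 104·0 = 47, valid modulo lcm(104, 11) = 1144: x ≡ 47 (mod 1144).
Verify: 47 mod 13 = 8 ✓, 47 mod 8 = 7 ✓, 47 mod 11 = 3 ✓.

x ≡ 47 (mod 1144).


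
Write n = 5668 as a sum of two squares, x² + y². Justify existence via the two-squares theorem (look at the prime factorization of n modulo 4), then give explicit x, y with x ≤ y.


Step 1: Factor n = 5668 = 2^2 · 13 · 109.
Step 2: Check the mod-4 condition on each prime factor: 2 = 2 (special); 13 ≡ 1 (mod 4), exponent 1; 109 ≡ 1 (mod 4), exponent 1.
All primes ≡ 3 (mod 4) appear to even exponent (or don't appear), so by the two-squares theorem n IS expressible as a sum of two squares.
Step 3: Build a representation. Group n = k² · m with k = 2 and m = 13 · 109 = 1417 (a product of primes ≡ 1 (mod 4)); a representation of m scales to one of n via (k·x)² + (k·y)² = k²(x² + y²). Each prime p ≡ 1 (mod 4) is itself a sum of two squares; find a² by testing p − a² for a perfect square:
  13: 13 − 1² = 12, 13 − 2² = 9 = 3² ⇒ 13 = 2² + 3².
  109: 109 − 1² = 108, 109 − 2² = 105, 109 − 3² = 100 = 10² ⇒ 109 = 3² + 10².
  Combine using the Brahmagupta–Fibonacci identity (a² + b²)(c² + d²) = (ac − bd)² + (ad + bc)² = (ac + bd)² + (ad − bc)²:
  13 · 109 = 1417: from (2² + 3²)(3² + 10²), take (2·3 − 3·10, 2·10 + 3·3) = (6 − 30, 20 + 9) = (-24, 29); dropping signs (only squares matter) gives (24, 29); check 24² + 29² = 576 + 841 = 1417 ✓.
  Scale by k = 2: (2·24, 2·29) = (48, 58).
Step 4: Order so x ≤ y and verify: 48² + 58² = 2304 + 3364 = 5668 = n. ✓

n = 5668 = 48² + 58² (one valid representation with x ≤ y).


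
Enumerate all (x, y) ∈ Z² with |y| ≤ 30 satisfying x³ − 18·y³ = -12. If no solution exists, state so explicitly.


The equation is x³ - 18y³ = -12. For fixed y, x³ = 18·y³ − 12, so a solution requires the RHS to be a perfect cube.
Strategy: iterate y from -30 to 30, compute RHS = 18·y³ − 12, and check whether it is a (positive or negative) perfect cube.
Check small values of y:
  y = 0: RHS = -12 is not a perfect cube.
  y = 1: RHS = 6 is not a perfect cube.
  y = -1: RHS = -30 is not a perfect cube.
  y = 2: RHS = 132 is not a perfect cube.
  y = -2: RHS = -156 is not a perfect cube.
  y = 3: RHS = 474 is not a perfect cube.
  y = -3: RHS = -498 is not a perfect cube.
Continuing the search up to |y| = 30 finds no solutions either.
No (x, y) in the scanned range satisfies the equation.

No integer solutions with |y| ≤ 30.


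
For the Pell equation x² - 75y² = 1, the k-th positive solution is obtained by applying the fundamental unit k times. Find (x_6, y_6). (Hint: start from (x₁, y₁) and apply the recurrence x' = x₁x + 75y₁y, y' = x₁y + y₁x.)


Step 1: Find the fundamental solution (x₁, y₁) of x² - 75y² = 1.
  Expand √75 as a continued fraction. a₀ = ⌊√75⌋ = 8; iterate m_{k+1} = d_k·a_k − m_k, d_{k+1} = (75 − m_{k+1}²)/d_k, a_{k+1} = ⌊(a₀ + m_{k+1})/d_{k+1}⌋ (starting m₀ = 0, d₀ = 1), with convergents p_k = a_k·p_{k-1} + p_{k-2}, q_k = a_k·q_{k-1} + q_{k-2} (p₋₁ = 1, q₋₁ = 0):
  k = 0: a₀ = 8; p₀/q₀ = 8/1; p₀² − 75·q₀² = 64 − 75 = -11.
  k = 1: m = 8, d = 11, a = ⌊(8 + 8)/11⌋ = 1; p/q = (1·8 + 1)/(1·1 + 0) = 9/1; p² − 75·q² = 81 − 75 = 6.
  k = 2: m = 3, d = 6, a = ⌊(8 + 3)/6⌋ = 1; p/q = (1·9 + 8)/(1·1 + 1) = 17/2; p² − 75·q² = 289 − 300 = -11.
  k = 3: m = 3, d = 11, a = ⌊(8 + 3)/11⌋ = 1; p/q = (1·17 + 9)/(1·2 + 1) = 26/3; p² − 75·q² = 676 − 675 = 1.
  The first convergent with p² − 75·q² = 1 gives the fundamental solution (x₁, y₁) = (26, 3).
Step 2: Apply the recurrence (x_{n+1}, y_{n+1}) = (x₁x_n + 75y₁y_n, x₁y_n + y₁x_n) repeatedly.
  From (x_1, y_1) = (26, 3): x_2 = 26·26 + 75·3·3 = 1351; y_2 = 26·3 + 3·26 = 156.
  From (x_2, y_2) = (1351, 156): x_3 = 26·1351 + 75·3·156 = 70226; y_3 = 26·156 + 3·1351 = 8109.
  From (x_3, y_3) = (70226, 8109): x_4 = 26·70226 + 75·3·8109 = 3650401; y_4 = 26·8109 + 3·70226 = 421512.
  From (x_4, y_4) = (3650401, 421512): x_5 = 26·3650401 + 75·3·421512 = 189750626; y_5 = 26·421512 + 3·3650401 = 21910515.
  From (x_5, y_5) = (189750626, 21910515): x_6 = 26·189750626 + 75·3·21910515 = 9863382151; y_6 = 26·21910515 + 3·189750626 = 1138925268.
Step 3: Verify x_6² - 75·y_6² = 97286307456665386801 - 97286307456665386800 = 1 (should be 1). ✓

(x_1, y_1) = (26, 3); (x_6, y_6) = (9863382151, 1138925268).


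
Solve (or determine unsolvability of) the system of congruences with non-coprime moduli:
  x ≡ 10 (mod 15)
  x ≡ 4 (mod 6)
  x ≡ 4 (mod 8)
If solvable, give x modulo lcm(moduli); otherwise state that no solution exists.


Moduli 15, 6, 8 are not pairwise coprime, so CRT works modulo lcm(m_i) when all pairwise compatibility conditions hold.
Pairwise compatibility: gcd(m_i, m_j) must divide a_i - a_j for every pair.
Merge one congruence at a time:
  Start: x ≡ 10 (mod 15).
  Combine with x ≡ 4 (mod 6): gcd(15, 6) = 3; 4 - 10 = -6, which IS divisible by 3, so compatible.
    Write x = 10 + 15·t and substitute into x ≡ 4 (mod 6): 15·t ≡ 4 − 10 = -6 (mod 6).
    Divide the congruence (and modulus) by g = 3: 5·t ≡ -2 (mod 2).
    Reduce coefficients mod 2: 1·t ≡ 0 (mod 2).
    So t ≡ 0 (mod 2).
    Then x = 10 + 15·0 = 10, valid modulo lcm(15, 6) = 30: x ≡ 10 (mod 30).
  Combine with x ≡ 4 (mod 8): gcd(30, 8) = 2; 4 - 10 = -6, which IS divisible by 2, so compatible.
    Write x = 10 + 30·t and substitute into x ≡ 4 (mod 8): 30·t ≡ 4 − 10 = -6 (mod 8).
    Divide the congruence (and modulus) by g = 2: 15·t ≡ -3 (mod 4).
    Reduce coefficients mod 4: 3·t ≡ 1 (mod 4).
    The inverse of 3 mod 4 is 3 (since 3·3 = 9 = 2·4 + 1), so t ≡ 3·1 = 3 ≡ 3 (mod 4).
    Then x = 10 + 30·3 = 100, valid modulo lcm(30, 8) = 120: x ≡ 100 (mod 120).
Verify: 100 mod 15 = 10, 100 mod 6 = 4, 100 mod 8 = 4.

x ≡ 100 (mod 120).


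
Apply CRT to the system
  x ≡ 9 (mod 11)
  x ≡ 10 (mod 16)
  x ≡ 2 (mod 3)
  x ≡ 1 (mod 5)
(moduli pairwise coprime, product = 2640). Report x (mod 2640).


Product of moduli M = 11 · 16 · 3 · 5 = 2640.
Merge one congruence at a time:
  Start: x ≡ 9 (mod 11).
  Combine with x ≡ 10 (mod 16); new modulus lcm = 176.
    Write x = 9 + 11·t and substitute into x ≡ 10 (mod 16): 11·t ≡ 10 − 9 = 1 (mod 16).
    The inverse of 11 mod 16 is 3 (since 11·3 = 33 = 2·16 + 1), so t ≡ 3·1 = 3 ≡ 3 (mod 16).
    Then x = 9 + 11·3 = 42, valid modulo lcm(11, 16) = 176: x ≡ 42 (mod 176).
  Combine with x ≡ 2 (mod 3); new modulus lcm = 528.
    Write x = 42 + 176·t and substitute into x ≡ 2 (mod 3): 176·t ≡ 2 − 42 = -40 (mod 3).
    Reduce coefficients mod 3: 2·t ≡ 2 (mod 3).
    The inverse of 2 mod 3 is 2 (since 2·2 = 4 = 1·3 + 1), so t ≡ 2·2 = 4 ≡ 1 (mod 3).
    Then x = 42 + 176·1 = 218, valid modulo lcm(176, 3) = 528: x ≡ 218 (mod 528).
  Combine with x ≡ 1 (mod 5); new modulus lcm = 2640.
    Write x = 218 + 528·t and substitute into x ≡ 1 (mod 5): 528·t ≡ 1 − 218 = -217 (mod 5).
    Reduce coefficients mod 5: 3·t ≡ 3 (mod 5).
    The inverse of 3 mod 5 is 2 (since 3·2 = 6 = 1·5 + 1), so t ≡ 2·3 = 6 ≡ 1 (mod 5).
    Then x = 218 + 528·1 = 746, valid modulo lcm(528, 5) = 2640: x ≡ 746 (mod 2640).
Verify against each original: 746 mod 11 = 9, 746 mod 16 = 10, 746 mod 3 = 2, 746 mod 5 = 1.

x ≡ 746 (mod 2640).


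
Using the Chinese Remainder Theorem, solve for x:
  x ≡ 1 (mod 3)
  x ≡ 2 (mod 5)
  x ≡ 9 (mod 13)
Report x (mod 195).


Moduli 3, 5, 13 are pairwise coprime; by CRT there is a unique solution modulo M = 3 · 5 · 13 = 195.
Solve pairwise, accumulating the modulus:
  Start with x ≡ 1 (mod 3).
  Combine with x ≡ 2 (mod 5): since gcd(3, 5) = 1, we get a unique residue mod 15.
    Write x = 1 + 3·t and substitute into x ≡ 2 (mod 5): 3·t ≡ 2 − 1 = 1 (mod 5).
    The inverse of 3 mod 5 is 2 (since 3·2 = 6 = 1·5 + 1), so t ≡ 2·1 = 2 ≡ 2 (mod 5).
    Then x = 1 + 3·2 = 7, valid modulo lcm(3, 5) = 15: x ≡ 7 (mod 15).
  Combine with x ≡ 9 (mod 13): since gcd(15, 13) = 1, we get a unique residue mod 195.
    Write x = 7 + 15·t and substitute into x ≡ 9 (mod 13): 15·t ≡ 9 − 7 = 2 (mod 13).
    Reduce coefficients mod 13: 2·t ≡ 2 (mod 13).
    The inverse of 2 mod 13 is 7 (since 2·7 = 14 = 1·13 + 1), so t ≡ 7·2 = 14 ≡ 1 (mod 13).
    Then x = 7 + 15·1 = 22, valid modulo lcm(15, 13) = 195: x ≡ 22 (mod 195).
Verify: 22 mod 3 = 1 ✓, 22 mod 5 = 2 ✓, 22 mod 13 = 9 ✓.

x ≡ 22 (mod 195).


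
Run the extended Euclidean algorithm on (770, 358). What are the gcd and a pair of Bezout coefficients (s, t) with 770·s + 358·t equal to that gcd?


Euclidean algorithm on (770, 358) — divide until remainder is 0:
  770 = 2 · 358 + 54
  358 = 6 · 54 + 34
  54 = 1 · 34 + 20
  34 = 1 · 20 + 14
  20 = 1 · 14 + 6
  14 = 2 · 6 + 2
  6 = 3 · 2 + 0
gcd(770, 358) = 2.
Track Bezout coefficients alongside the remainders: start with r₀ = 770 = a·1 + b·0 (s = 1, t = 0) and r₁ = 358 = a·0 + b·1 (s = 0, t = 1); each new remainder r_{k+1} = r_{k-1} − q_k·r_k inherits s_{k+1} = s_{k-1} − q_k·s_k, t_{k+1} = t_{k-1} − q_k·t_k, so r_k = a·s_k + b·t_k at every step:
  q = 2: r = 54, s = 1 − 2·0 = 1, t = 0 − 2·1 = -2  (check: 770·1 + 358·(-2) = 54)
  q = 6: r = 34, s = 0 − 6·1 = -6, t = 1 − 6·(-2) = 13  (check: 770·(-6) + 358·13 = 34)
  q = 1: r = 20, s = 1 − 1·(-6) = 7, t = -2 − 1·13 = -15  (check: 770·7 + 358·(-15) = 20)
  q = 1: r = 14, s = -6 − 1·7 = -13, t = 13 − 1·(-15) = 28  (check: 770·(-13) + 358·28 = 14)
  q = 1: r = 6, s = 7 − 1·(-13) = 20, t = -15 − 1·28 = -43  (check: 770·20 + 358·(-43) = 6)
  q = 2: r = 2, s = -13 − 2·20 = -53, t = 28 − 2·(-43) = 114  (check: 770·(-53) + 358·114 = 2)
The row with r = 2 (the gcd) gives the Bezout coefficients s = -53, t = 114.
Result: 770 · (-53) + 358 · (114) = 2.

gcd(770, 358) = 2; s = -53, t = 114 (check: 770·(-53) + 358·114 = 2).


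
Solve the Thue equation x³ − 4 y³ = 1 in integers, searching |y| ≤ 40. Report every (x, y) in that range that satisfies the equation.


The equation is x³ - 4y³ = 1. For fixed y, x³ = 4·y³ + 1, so a solution requires the RHS to be a perfect cube.
Strategy: iterate y from -40 to 40, compute RHS = 4·y³ + 1, and check whether it is a (positive or negative) perfect cube.
Check small values of y:
  y = 0: RHS = 1 = (1)³ ⇒ x = 1 works.
  y = 1: RHS = 5 is not a perfect cube.
  y = -1: RHS = -3 is not a perfect cube.
  y = 2: RHS = 33 is not a perfect cube.
  y = -2: RHS = -31 is not a perfect cube.
  y = 3: RHS = 109 is not a perfect cube.
  y = -3: RHS = -107 is not a perfect cube.
Continuing the search up to |y| = 40 finds no further solutions beyond those listed.
Collected solutions: (1, 0).

Solutions (with |y| ≤ 40): (1, 0).


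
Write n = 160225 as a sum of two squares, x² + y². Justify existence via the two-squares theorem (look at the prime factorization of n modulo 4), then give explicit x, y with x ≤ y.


Step 1: Factor n = 160225 = 5^2 · 13 · 17 · 29.
Step 2: Check the mod-4 condition on each prime factor: 5 ≡ 1 (mod 4), exponent 2; 13 ≡ 1 (mod 4), exponent 1; 17 ≡ 1 (mod 4), exponent 1; 29 ≡ 1 (mod 4), exponent 1.
All primes ≡ 3 (mod 4) appear to even exponent (or don't appear), so by the two-squares theorem n IS expressible as a sum of two squares.
Step 3: Build a representation. Group n = k² · m with k = 5 and m = 13 · 17 · 29 = 6409 (a product of primes ≡ 1 (mod 4)); a representation of m scales to one of n via (k·x)² + (k·y)² = k²(x² + y²). Each prime p ≡ 1 (mod 4) is itself a sum of two squares; find a² by testing p − a² for a perfect square:
  13: 13 − 1² = 12, 13 − 2² = 9 = 3² ⇒ 13 = 2² + 3².
  17: 17 − 1² = 16 = 4² ⇒ 17 = 1² + 4².
  29: 29 − 1² = 28, 29 − 2² = 25 = 5² ⇒ 29 = 2² + 5².
  Combine using the Brahmagupta–Fibonacci identity (a² + b²)(c² + d²) = (ac − bd)² + (ad + bc)² = (ac + bd)² + (ad − bc)²:
  13 · 17 = 221: from (2² + 3²)(1² + 4²), take (2·1 − 3·4, 2·4 + 3·1) = (2 − 12, 8 + 3) = (-10, 11); dropping signs (only squares matter) gives (10, 11); check 10² + 11² = 100 + 121 = 221 ✓.
  221 · 29 = 6409: from (10² + 11²)(2² + 5²), take (10·2 − 11·5, 10·5 + 11·2) = (20 − 55, 50 + 22) = (-35, 72); dropping signs (only squares matter) gives (35, 72); check 35² + 72² = 1225 + 5184 = 6409 ✓.
  Scale by k = 5: (5·35, 5·72) = (175, 360).
Step 4: Order so x ≤ y and verify: 175² + 360² = 30625 + 129600 = 160225 = n. ✓

n = 160225 = 175² + 360² (one valid representation with x ≤ y).


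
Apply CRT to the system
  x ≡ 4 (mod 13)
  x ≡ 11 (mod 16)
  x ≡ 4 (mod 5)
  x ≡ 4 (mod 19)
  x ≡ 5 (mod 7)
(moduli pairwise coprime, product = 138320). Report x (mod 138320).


Product of moduli M = 13 · 16 · 5 · 19 · 7 = 138320.
Merge one congruence at a time:
  Start: x ≡ 4 (mod 13).
  Combine with x ≡ 11 (mod 16); new modulus lcm = 208.
    Write x = 4 + 13·t and substitute into x ≡ 11 (mod 16): 13·t ≡ 11 − 4 = 7 (mod 16).
    The inverse of 13 mod 16 is 5 (since 13·5 = 65 = 4·16 + 1), so t ≡ 5·7 = 35 ≡ 3 (mod 16).
    Then x = 4 + 13·3 = 43, valid modulo lcm(13, 16) = 208: x ≡ 43 (mod 208).
  Combine with x ≡ 4 (mod 5); new modulus lcm = 1040.
    Write x = 43 + 208·t and substitute into x ≡ 4 (mod 5): 208·t ≡ 4 − 43 = -39 (mod 5).
    Reduce coefficients mod 5: 3·t ≡ 1 (mod 5).
    The inverse of 3 mod 5 is 2 (since 3·2 = 6 = 1·5 + 1), so t ≡ 2·1 = 2 ≡ 2 (mod 5).
    Then x = 43 + 208·2 = 459, valid modulo lcm(208, 5) = 1040: x ≡ 459 (mod 1040).
  Combine with x ≡ 4 (mod 19); new modulus lcm = 19760.
    Write x = 459 + 1040·t and substitute into x ≡ 4 (mod 19): 1040·t ≡ 4 − 459 = -455 (mod 19).
    Reduce coefficients mod 19: 14·t ≡ 1 (mod 19).
    The inverse of 14 mod 19 is 15 (since 14·15 = 210 = 11·19 + 1), so t ≡ 15·1 = 15 ≡ 15 (mod 19).
    Then x = 459 + 1040·15 = 16059, valid modulo lcm(1040, 19) = 19760: x ≡ 16059 (mod 19760).
  Combine with x ≡ 5 (mod 7); new modulus lcm = 138320.
    Write x = 16059 + 19760·t and substitute into x ≡ 5 (mod 7): 19760·t ≡ 5 − 16059 = -16054 (mod 7).
    Reduce coefficients mod 7: 6·t ≡ 4 (mod 7).
    The inverse of 6 mod 7 is 6 (since 6·6 = 36 = 5·7 + 1), so t ≡ 6·4 = 24 ≡ 3 (mod 7).
    Then x = 16059 + 19760·3 = 75339, valid modulo lcm(19760, 7) = 138320: x ≡ 75339 (mod 138320).
Verify against each original: 75339 mod 13 = 4, 75339 mod 16 = 11, 75339 mod 5 = 4, 75339 mod 19 = 4, 75339 mod 7 = 5.

x ≡ 75339 (mod 138320).


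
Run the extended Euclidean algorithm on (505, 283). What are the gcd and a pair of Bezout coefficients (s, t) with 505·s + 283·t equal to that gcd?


Euclidean algorithm on (505, 283) — divide until remainder is 0:
  505 = 1 · 283 + 222
  283 = 1 · 222 + 61
  222 = 3 · 61 + 39
  61 = 1 · 39 + 22
  39 = 1 · 22 + 17
  22 = 1 · 17 + 5
  17 = 3 · 5 + 2
  5 = 2 · 2 + 1
  2 = 2 · 1 + 0
gcd(505, 283) = 1.
Track Bezout coefficients alongside the remainders: start with r₀ = 505 = a·1 + b·0 (s = 1, t = 0) and r₁ = 283 = a·0 + b·1 (s = 0, t = 1); each new remainder r_{k+1} = r_{k-1} − q_k·r_k inherits s_{k+1} = s_{k-1} − q_k·s_k, t_{k+1} = t_{k-1} − q_k·t_k, so r_k = a·s_k + b·t_k at every step:
  q = 1: r = 222, s = 1 − 1·0 = 1, t = 0 − 1·1 = -1  (check: 505·1 + 283·(-1) = 222)
  q = 1: r = 61, s = 0 − 1·1 = -1, t = 1 − 1·(-1) = 2  (check: 505·(-1) + 283·2 = 61)
  q = 3: r = 39, s = 1 − 3·(-1) = 4, t = -1 − 3·2 = -7  (check: 505·4 + 283·(-7) = 39)
  q = 1: r = 22, s = -1 − 1·4 = -5, t = 2 − 1·(-7) = 9  (check: 505·(-5) + 283·9 = 22)
  q = 1: r = 17, s = 4 − 1·(-5) = 9, t = -7 − 1·9 = -16  (check: 505·9 + 283·(-16) = 17)
  q = 1: r = 5, s = -5 − 1·9 = -14, t = 9 − 1·(-16) = 25  (check: 505·(-14) + 283·25 = 5)
  q = 3: r = 2, s = 9 − 3·(-14) = 51, t = -16 − 3·25 = -91  (check: 505·51 + 283·(-91) = 2)
  q = 2: r = 1, s = -14 − 2·51 = -116, t = 25 − 2·(-91) = 207  (check: 505·(-116) + 283·207 = 1)
The row with r = 1 (the gcd) gives the Bezout coefficients s = -116, t = 207.
Result: 505 · (-116) + 283 · (207) = 1.

gcd(505, 283) = 1; s = -116, t = 207 (check: 505·(-116) + 283·207 = 1).


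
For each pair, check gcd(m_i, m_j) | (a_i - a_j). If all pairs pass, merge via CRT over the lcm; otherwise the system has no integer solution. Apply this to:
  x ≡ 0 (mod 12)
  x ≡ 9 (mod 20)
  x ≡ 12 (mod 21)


Moduli 12, 20, 21 are not pairwise coprime, so CRT works modulo lcm(m_i) when all pairwise compatibility conditions hold.
Pairwise compatibility: gcd(m_i, m_j) must divide a_i - a_j for every pair.
Merge one congruence at a time:
  Start: x ≡ 0 (mod 12).
  Combine with x ≡ 9 (mod 20): gcd(12, 20) = 4, and 9 - 0 = 9 is NOT divisible by 4.
    ⇒ system is inconsistent (no integer solution).

No solution (the system is inconsistent).


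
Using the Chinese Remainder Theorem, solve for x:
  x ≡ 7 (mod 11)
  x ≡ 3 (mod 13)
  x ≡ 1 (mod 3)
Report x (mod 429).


Moduli 11, 13, 3 are pairwise coprime; by CRT there is a unique solution modulo M = 11 · 13 · 3 = 429.
Solve pairwise, accumulating the modulus:
  Start with x ≡ 7 (mod 11).
  Combine with x ≡ 3 (mod 13): since gcd(11, 13) = 1, we get a unique residue mod 143.
    Write x = 7 + 11·t and substitute into x ≡ 3 (mod 13): 11·t ≡ 3 − 7 = -4 (mod 13).
    Reduce coefficients mod 13: 11·t ≡ 9 (mod 13).
    The inverse of 11 mod 13 is 6 (since 11·6 = 66 = 5·13 + 1), so t ≡ 6·9 = 54 ≡ 2 (mod 13).
    Then x = 7 + 11·2 = 29, valid modulo lcm(11, 13) = 143: x ≡ 29 (mod 143).
  Combine with x ≡ 1 (mod 3): since gcd(143, 3) = 1, we get a unique residue mod 429.
    Write x = 29 + 143·t and substitute into x ≡ 1 (mod 3): 143·t ≡ 1 − 29 = -28 (mod 3).
    Reduce coefficients mod 3: 2·t ≡ 2 (mod 3).
    The inverse of 2 mod 3 is 2 (since 2·2 = 4 = 1·3 + 1), so t ≡ 2·2 = 4 ≡ 1 (mod 3).
    Then x = 29 + 143·1 = 172, valid modulo lcm(143, 3) = 429: x ≡ 172 (mod 429).
Verify: 172 mod 11 = 7 ✓, 172 mod 13 = 3 ✓, 172 mod 3 = 1 ✓.

x ≡ 172 (mod 429).


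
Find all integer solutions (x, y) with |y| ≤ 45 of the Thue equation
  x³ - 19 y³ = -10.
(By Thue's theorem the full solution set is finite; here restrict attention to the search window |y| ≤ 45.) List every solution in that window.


The equation is x³ - 19y³ = -10. For fixed y, x³ = 19·y³ − 10, so a solution requires the RHS to be a perfect cube.
Strategy: iterate y from -45 to 45, compute RHS = 19·y³ − 10, and check whether it is a (positive or negative) perfect cube.
Check small values of y:
  y = 0: RHS = -10 is not a perfect cube.
  y = 1: RHS = 9 is not a perfect cube.
  y = -1: RHS = -29 is not a perfect cube.
  y = 2: RHS = 142 is not a perfect cube.
  y = -2: RHS = -162 is not a perfect cube.
  y = 3: RHS = 503 is not a perfect cube.
  y = -3: RHS = -523 is not a perfect cube.
Continuing the search up to |y| = 45 finds no solutions either.
No (x, y) in the scanned range satisfies the equation.

No integer solutions with |y| ≤ 45.


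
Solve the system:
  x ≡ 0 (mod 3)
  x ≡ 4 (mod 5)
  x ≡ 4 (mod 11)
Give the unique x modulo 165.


Moduli 3, 5, 11 are pairwise coprime; by CRT there is a unique solution modulo M = 3 · 5 · 11 = 165.
Solve pairwise, accumulating the modulus:
  Start with x ≡ 0 (mod 3).
  Combine with x ≡ 4 (mod 5): since gcd(3, 5) = 1, we get a unique residue mod 15.
    Write x = 0 + 3·t and substitute into x ≡ 4 (mod 5): 3·t ≡ 4 − 0 = 4 (mod 5).
    The inverse of 3 mod 5 is 2 (since 3·2 = 6 = 1·5 + 1), so t ≡ 2·4 = 8 ≡ 3 (mod 5).
    Then x = 0 + 3·3 = 9, valid modulo lcm(3, 5) = 15: x ≡ 9 (mod 15).
  Combine with x ≡ 4 (mod 11): since gcd(15, 11) = 1, we get a unique residue mod 165.
    Write x = 9 + 15·t and substitute into x ≡ 4 (mod 11): 15·t ≡ 4 − 9 = -5 (mod 11).
    Reduce coefficients mod 11: 4·t ≡ 6 (mod 11).
    The inverse of 4 mod 11 is 3 (since 4·3 = 12 = 1·11 + 1), so t ≡ 3·6 = 18 ≡ 7 (mod 11).
    Then x = 9 + 15·7 = 114, valid modulo lcm(15, 11) = 165: x ≡ 114 (mod 165).
Verify: 114 mod 3 = 0 ✓, 114 mod 5 = 4 ✓, 114 mod 11 = 4 ✓.

x ≡ 114 (mod 165).


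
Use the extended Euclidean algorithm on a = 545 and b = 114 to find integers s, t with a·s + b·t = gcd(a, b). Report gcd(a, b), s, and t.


Euclidean algorithm on (545, 114) — divide until remainder is 0:
  545 = 4 · 114 + 89
  114 = 1 · 89 + 25
  89 = 3 · 25 + 14
  25 = 1 · 14 + 11
  14 = 1 · 11 + 3
  11 = 3 · 3 + 2
  3 = 1 · 2 + 1
  2 = 2 · 1 + 0
gcd(545, 114) = 1.
Track Bezout coefficients alongside the remainders: start with r₀ = 545 = a·1 + b·0 (s = 1, t = 0) and r₁ = 114 = a·0 + b·1 (s = 0, t = 1); each new remainder r_{k+1} = r_{k-1} − q_k·r_k inherits s_{k+1} = s_{k-1} − q_k·s_k, t_{k+1} = t_{k-1} − q_k·t_k, so r_k = a·s_k + b·t_k at every step:
  q = 4: r = 89, s = 1 − 4·0 = 1, t = 0 − 4·1 = -4  (check: 545·1 + 114·(-4) = 89)
  q = 1: r = 25, s = 0 − 1·1 = -1, t = 1 − 1·(-4) = 5  (check: 545·(-1) + 114·5 = 25)
  q = 3: r = 14, s = 1 − 3·(-1) = 4, t = -4 − 3·5 = -19  (check: 545·4 + 114·(-19) = 14)
  q = 1: r = 11, s = -1 − 1·4 = -5, t = 5 − 1·(-19) = 24  (check: 545·(-5) + 114·24 = 11)
  q = 1: r = 3, s = 4 − 1·(-5) = 9, t = -19 − 1·24 = -43  (check: 545·9 + 114·(-43) = 3)
  q = 3: r = 2, s = -5 − 3·9 = -32, t = 24 − 3·(-43) = 153  (check: 545·(-32) + 114·153 = 2)
  q = 1: r = 1, s = 9 − 1·(-32) = 41, t = -43 − 1·153 = -196  (check: 545·41 + 114·(-196) = 1)
The row with r = 1 (the gcd) gives the Bezout coefficients s = 41, t = -196.
Result: 545 · (41) + 114 · (-196) = 1.

gcd(545, 114) = 1; s = 41, t = -196 (check: 545·41 + 114·(-196) = 1).


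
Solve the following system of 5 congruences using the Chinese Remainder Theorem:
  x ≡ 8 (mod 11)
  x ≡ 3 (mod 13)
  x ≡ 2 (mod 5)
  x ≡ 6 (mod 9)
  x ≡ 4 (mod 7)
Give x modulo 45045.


Product of moduli M = 11 · 13 · 5 · 9 · 7 = 45045.
Merge one congruence at a time:
  Start: x ≡ 8 (mod 11).
  Combine with x ≡ 3 (mod 13); new modulus lcm = 143.
    Write x = 8 + 11·t and substitute into x ≡ 3 (mod 13): 11·t ≡ 3 − 8 = -5 (mod 13).
    Reduce coefficients mod 13: 11·t ≡ 8 (mod 13).
    The inverse of 11 mod 13 is 6 (since 11·6 = 66 = 5·13 + 1), so t ≡ 6·8 = 48 ≡ 9 (mod 13).
    Then x = 8 + 11·9 = 107, valid modulo lcm(11, 13) = 143: x ≡ 107 (mod 143).
  Combine with x ≡ 2 (mod 5); new modulus lcm = 715.
    Write x = 107 + 143·t and substitute into x ≡ 2 (mod 5): 143·t ≡ 2 − 107 = -105 (mod 5).
    Reduce coefficients mod 5: 3·t ≡ 0 (mod 5).
    The inverse of 3 mod 5 is 2 (since 3·2 = 6 = 1·5 + 1), so t ≡ 2·0 = 0 ≡ 0 (mod 5).
    Then x = 107 + 143·0 = 107, valid modulo lcm(143, 5) = 715: x ≡ 107 (mod 715).
  Combine with x ≡ 6 (mod 9); new modulus lcm = 6435.
    Write x = 107 + 715·t and substitute into x ≡ 6 (mod 9): 715·t ≡ 6 − 107 = -101 (mod 9).
    Reduce coefficients mod 9: 4·t ≡ 7 (mod 9).
    The inverse of 4 mod 9 is 7 (since 4·7 = 28 = 3·9 + 1), so t ≡ 7·7 = 49 ≡ 4 (mod 9).
    Then x = 107 + 715·4 = 2967, valid modulo lcm(715, 9) = 6435: x ≡ 2967 (mod 6435).
  Combine with x ≡ 4 (mod 7); new modulus lcm = 45045.
    Write x = 2967 + 6435·t and substitute into x ≡ 4 (mod 7): 6435·t ≡ 4 − 2967 = -2963 (mod 7).
    Reduce coefficients mod 7: 2·t ≡ 5 (mod 7).
    The inverse of 2 mod 7 is 4 (since 2·4 = 8 = 1·7 + 1), so t ≡ 4·5 = 20 ≡ 6 (mod 7).
    Then x = 2967 + 6435·6 = 41577, valid modulo lcm(6435, 7) = 45045: x ≡ 41577 (mod 45045).
Verify against each original: 41577 mod 11 = 8, 41577 mod 13 = 3, 41577 mod 5 = 2, 41577 mod 9 = 6, 41577 mod 7 = 4.

x ≡ 41577 (mod 45045).


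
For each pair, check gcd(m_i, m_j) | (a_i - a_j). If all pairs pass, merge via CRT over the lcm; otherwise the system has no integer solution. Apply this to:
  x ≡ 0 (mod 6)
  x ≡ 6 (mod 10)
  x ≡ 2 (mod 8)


Moduli 6, 10, 8 are not pairwise coprime, so CRT works modulo lcm(m_i) when all pairwise compatibility conditions hold.
Pairwise compatibility: gcd(m_i, m_j) must divide a_i - a_j for every pair.
Merge one congruence at a time:
  Start: x ≡ 0 (mod 6).
  Combine with x ≡ 6 (mod 10): gcd(6, 10) = 2; 6 - 0 = 6, which IS divisible by 2, so compatible.
    Write x = 0 + 6·t and substitute into x ≡ 6 (mod 10): 6·t ≡ 6 − 0 = 6 (mod 10).
    Divide the congruence (and modulus) by g = 2: 3·t ≡ 3 (mod 5).
    The inverse of 3 mod 5 is 2 (since 3·2 = 6 = 1·5 + 1), so t ≡ 2·3 = 6 ≡ 1 (mod 5).
    Then x = 0 + 6·1 = 6, valid modulo lcm(6, 10) = 30: x ≡ 6 (mod 30).
  Combine with x ≡ 2 (mod 8): gcd(30, 8) = 2; 2 - 6 = -4, which IS divisible by 2, so compatible.
    Write x = 6 + 30·t and substitute into x ≡ 2 (mod 8): 30·t ≡ 2 − 6 = -4 (mod 8).
    Divide the congruence (and modulus) by g = 2: 15·t ≡ -2 (mod 4).
    Reduce coefficients mod 4: 3·t ≡ 2 (mod 4).
    The inverse of 3 mod 4 is 3 (since 3·3 = 9 = 2·4 + 1), so t ≡ 3·2 = 6 ≡ 2 (mod 4).
    Then x = 6 + 30·2 = 66, valid modulo lcm(30, 8) = 120: x ≡ 66 (mod 120).
Verify: 66 mod 6 = 0, 66 mod 10 = 6, 66 mod 8 = 2.

x ≡ 66 (mod 120).


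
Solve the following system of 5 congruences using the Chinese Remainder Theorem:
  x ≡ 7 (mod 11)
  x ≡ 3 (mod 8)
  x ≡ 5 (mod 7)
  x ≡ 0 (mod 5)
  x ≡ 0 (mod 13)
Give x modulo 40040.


Product of moduli M = 11 · 8 · 7 · 5 · 13 = 40040.
Merge one congruence at a time:
  Start: x ≡ 7 (mod 11).
  Combine with x ≡ 3 (mod 8); new modulus lcm = 88.
    Write x = 7 + 11·t and substitute into x ≡ 3 (mod 8): 11·t ≡ 3 − 7 = -4 (mod 8).
    Reduce coefficients mod 8: 3·t ≡ 4 (mod 8).
    The inverse of 3 mod 8 is 3 (since 3·3 = 9 = 1·8 + 1), so t ≡ 3·4 = 12 ≡ 4 (mod 8).
    Then x = 7 + 11·4 = 51, valid modulo lcm(11, 8) = 88: x ≡ 51 (mod 88).
  Combine with x ≡ 5 (mod 7); new modulus lcm = 616.
    Write x = 51 + 88·t and substitute into x ≡ 5 (mod 7): 88·t ≡ 5 − 51 = -46 (mod 7).
    Reduce coefficients mod 7: 4·t ≡ 3 (mod 7).
    The inverse of 4 mod 7 is 2 (since 4·2 = 8 = 1·7 + 1), so t ≡ 2·3 = 6 ≡ 6 (mod 7).
    Then x = 51 + 88·6 = 579, valid modulo lcm(88, 7) = 616: x ≡ 579 (mod 616).
  Combine with x ≡ 0 (mod 5); new modulus lcm = 3080.
    Write x = 579 + 616·t and substitute into x ≡ 0 (mod 5): 616·t ≡ 0 − 579 = -579 (mod 5).
    Reduce coefficients mod 5: 1·t ≡ 1 (mod 5).
    So t ≡ 1 (mod 5).
    Then x = 579 + 616·1 = 1195, valid modulo lcm(616, 5) = 3080: x ≡ 1195 (mod 3080).
  Combine with x ≡ 0 (mod 13); new modulus lcm = 40040.
    Write x = 1195 + 3080·t and substitute into x ≡ 0 (mod 13): 3080·t ≡ 0 − 1195 = -1195 (mod 13).
    Reduce coefficients mod 13: 12·t ≡ 1 (mod 13).
    The inverse of 12 mod 13 is 12 (since 12·12 = 144 = 11·13 + 1), so t ≡ 12·1 = 12 ≡ 12 (mod 13).
    Then x = 1195 + 3080·12 = 38155, valid modulo lcm(3080, 13) = 40040: x ≡ 38155 (mod 40040).
Verify against each original: 38155 mod 11 = 7, 38155 mod 8 = 3, 38155 mod 7 = 5, 38155 mod 5 = 0, 38155 mod 13 = 0.

x ≡ 38155 (mod 40040).


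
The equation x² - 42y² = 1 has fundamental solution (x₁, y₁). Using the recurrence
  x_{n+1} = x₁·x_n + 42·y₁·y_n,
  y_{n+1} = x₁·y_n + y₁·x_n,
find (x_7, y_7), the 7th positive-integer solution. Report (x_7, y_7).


Step 1: Find the fundamental solution (x₁, y₁) of x² - 42y² = 1.
  Expand √42 as a continued fraction. a₀ = ⌊√42⌋ = 6; iterate m_{k+1} = d_k·a_k − m_k, d_{k+1} = (42 − m_{k+1}²)/d_k, a_{k+1} = ⌊(a₀ + m_{k+1})/d_{k+1}⌋ (starting m₀ = 0, d₀ = 1), with convergents p_k = a_k·p_{k-1} + p_{k-2}, q_k = a_k·q_{k-1} + q_{k-2} (p₋₁ = 1, q₋₁ = 0):
  k = 0: a₀ = 6; p₀/q₀ = 6/1; p₀² − 42·q₀² = 36 − 42 = -6.
  k = 1: m = 6, d = 6, a = ⌊(6 + 6)/6⌋ = 2; p/q = (2·6 + 1)/(2·1 + 0) = 13/2; p² − 42·q² = 169 − 168 = 1.
  The first convergent with p² − 42·q² = 1 gives the fundamental solution (x₁, y₁) = (13, 2).
Step 2: Apply the recurrence (x_{n+1}, y_{n+1}) = (x₁x_n + 42y₁y_n, x₁y_n + y₁x_n) repeatedly.
  From (x_1, y_1) = (13, 2): x_2 = 13·13 + 42·2·2 = 337; y_2 = 13·2 + 2·13 = 52.
  From (x_2, y_2) = (337, 52): x_3 = 13·337 + 42·2·52 = 8749; y_3 = 13·52 + 2·337 = 1350.
  From (x_3, y_3) = (8749, 1350): x_4 = 13·8749 + 42·2·1350 = 227137; y_4 = 13·1350 + 2·8749 = 35048.
  From (x_4, y_4) = (227137, 35048): x_5 = 13·227137 + 42·2·35048 = 5896813; y_5 = 13·35048 + 2·227137 = 909898.
  From (x_5, y_5) = (5896813, 909898): x_6 = 13·5896813 + 42·2·909898 = 153090001; y_6 = 13·909898 + 2·5896813 = 23622300.
  From (x_6, y_6) = (153090001, 23622300): x_7 = 13·153090001 + 42·2·23622300 = 3974443213; y_7 = 13·23622300 + 2·153090001 = 613269902.
Step 3: Verify x_7² - 42·y_7² = 15796198853361763369 - 15796198853361763368 = 1 (should be 1). ✓

(x_1, y_1) = (13, 2); (x_7, y_7) = (3974443213, 613269902).


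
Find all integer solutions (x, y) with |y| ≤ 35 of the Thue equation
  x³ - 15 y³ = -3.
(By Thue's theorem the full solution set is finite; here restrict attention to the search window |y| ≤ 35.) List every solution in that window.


The equation is x³ - 15y³ = -3. For fixed y, x³ = 15·y³ − 3, so a solution requires the RHS to be a perfect cube.
Strategy: iterate y from -35 to 35, compute RHS = 15·y³ − 3, and check whether it is a (positive or negative) perfect cube.
Check small values of y:
  y = 0: RHS = -3 is not a perfect cube.
  y = 1: RHS = 12 is not a perfect cube.
  y = -1: RHS = -18 is not a perfect cube.
  y = 2: RHS = 117 is not a perfect cube.
  y = -2: RHS = -123 is not a perfect cube.
  y = 3: RHS = 402 is not a perfect cube.
  y = -3: RHS = -408 is not a perfect cube.
Continuing the search up to |y| = 35 finds no solutions either.
No (x, y) in the scanned range satisfies the equation.

No integer solutions with |y| ≤ 35.


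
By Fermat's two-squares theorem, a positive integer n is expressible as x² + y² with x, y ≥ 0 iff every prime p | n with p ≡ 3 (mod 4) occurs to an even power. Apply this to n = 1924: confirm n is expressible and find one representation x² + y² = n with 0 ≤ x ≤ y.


Step 1: Factor n = 1924 = 2^2 · 13 · 37.
Step 2: Check the mod-4 condition on each prime factor: 2 = 2 (special); 13 ≡ 1 (mod 4), exponent 1; 37 ≡ 1 (mod 4), exponent 1.
All primes ≡ 3 (mod 4) appear to even exponent (or don't appear), so by the two-squares theorem n IS expressible as a sum of two squares.
Step 3: Build a representation. Group n = k² · m with k = 2 and m = 13 · 37 = 481 (a product of primes ≡ 1 (mod 4)); a representation of m scales to one of n via (k·x)² + (k·y)² = k²(x² + y²). Each prime p ≡ 1 (mod 4) is itself a sum of two squares; find a² by testing p − a² for a perfect square:
  13: 13 − 1² = 12, 13 − 2² = 9 = 3² ⇒ 13 = 2² + 3².
  37: 37 − 1² = 36 = 6² ⇒ 37 = 1² + 6².
  Combine using the Brahmagupta–Fibonacci identity (a² + b²)(c² + d²) = (ac − bd)² + (ad + bc)² = (ac + bd)² + (ad − bc)²:
  13 · 37 = 481: from (2² + 3²)(1² + 6²), take (2·1 − 3·6, 2·6 + 3·1) = (2 − 18, 12 + 3) = (-16, 15); dropping signs (only squares matter) gives (16, 15); check 16² + 15² = 256 + 225 = 481 ✓.
  Scale by k = 2: (2·16, 2·15) = (32, 30).
Step 4: Order so x ≤ y and verify: 30² + 32² = 900 + 1024 = 1924 = n. ✓

n = 1924 = 30² + 32² (one valid representation with x ≤ y).


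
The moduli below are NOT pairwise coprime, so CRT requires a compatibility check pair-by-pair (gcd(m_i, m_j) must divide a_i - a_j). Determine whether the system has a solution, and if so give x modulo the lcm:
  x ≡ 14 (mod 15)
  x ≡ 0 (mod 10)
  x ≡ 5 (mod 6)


Moduli 15, 10, 6 are not pairwise coprime, so CRT works modulo lcm(m_i) when all pairwise compatibility conditions hold.
Pairwise compatibility: gcd(m_i, m_j) must divide a_i - a_j for every pair.
Merge one congruence at a time:
  Start: x ≡ 14 (mod 15).
  Combine with x ≡ 0 (mod 10): gcd(15, 10) = 5, and 0 - 14 = -14 is NOT divisible by 5.
    ⇒ system is inconsistent (no integer solution).

No solution (the system is inconsistent).


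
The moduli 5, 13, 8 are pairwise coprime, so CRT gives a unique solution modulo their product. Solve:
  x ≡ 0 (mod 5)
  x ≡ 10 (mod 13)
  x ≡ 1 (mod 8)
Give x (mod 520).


Moduli 5, 13, 8 are pairwise coprime; by CRT there is a unique solution modulo M = 5 · 13 · 8 = 520.
Solve pairwise, accumulating the modulus:
  Start with x ≡ 0 (mod 5).
  Combine with x ≡ 10 (mod 13): since gcd(5, 13) = 1, we get a unique residue mod 65.
    Write x = 0 + 5·t and substitute into x ≡ 10 (mod 13): 5·t ≡ 10 − 0 = 10 (mod 13).
    The inverse of 5 mod 13 is 8 (since 5·8 = 40 = 3·13 + 1), so t ≡ 8·10 = 80 ≡ 2 (mod 13).
    Then x = 0 + 5·2 = 10, valid modulo lcm(5, 13) = 65: x ≡ 10 (mod 65).
  Combine with x ≡ 1 (mod 8): since gcd(65, 8) = 1, we get a unique residue mod 520.
    Write x = 10 + 65·t and substitute into x ≡ 1 (mod 8): 65·t ≡ 1 − 10 = -9 (mod 8).
    Reduce coefficients mod 8: 1·t ≡ 7 (mod 8).
    So t ≡ 7 (mod 8).
    Then x = 10 + 65·7 = 465, valid modulo lcm(65, 8) = 520: x ≡ 465 (mod 520).
Verify: 465 mod 5 = 0 ✓, 465 mod 13 = 10 ✓, 465 mod 8 = 1 ✓.

x ≡ 465 (mod 520).


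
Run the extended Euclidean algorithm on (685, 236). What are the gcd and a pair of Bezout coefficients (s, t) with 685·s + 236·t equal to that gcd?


Euclidean algorithm on (685, 236) — divide until remainder is 0:
  685 = 2 · 236 + 213
  236 = 1 · 213 + 23
  213 = 9 · 23 + 6
  23 = 3 · 6 + 5
  6 = 1 · 5 + 1
  5 = 5 · 1 + 0
gcd(685, 236) = 1.
Track Bezout coefficients alongside the remainders: start with r₀ = 685 = a·1 + b·0 (s = 1, t = 0) and r₁ = 236 = a·0 + b·1 (s = 0, t = 1); each new remainder r_{k+1} = r_{k-1} − q_k·r_k inherits s_{k+1} = s_{k-1} − q_k·s_k, t_{k+1} = t_{k-1} − q_k·t_k, so r_k = a·s_k + b·t_k at every step:
  q = 2: r = 213, s = 1 − 2·0 = 1, t = 0 − 2·1 = -2  (check: 685·1 + 236·(-2) = 213)
  q = 1: r = 23, s = 0 − 1·1 = -1, t = 1 − 1·(-2) = 3  (check: 685·(-1) + 236·3 = 23)
  q = 9: r = 6, s = 1 − 9·(-1) = 10, t = -2 − 9·3 = -29  (check: 685·10 + 236·(-29) = 6)
  q = 3: r = 5, s = -1 − 3·10 = -31, t = 3 − 3·(-29) = 90  (check: 685·(-31) + 236·90 = 5)
  q = 1: r = 1, s = 10 − 1·(-31) = 41, t = -29 − 1·90 = -119  (check: 685·41 + 236·(-119) = 1)
The row with r = 1 (the gcd) gives the Bezout coefficients s = 41, t = -119.
Result: 685 · (41) + 236 · (-119) = 1.

gcd(685, 236) = 1; s = 41, t = -119 (check: 685·41 + 236·(-119) = 1).


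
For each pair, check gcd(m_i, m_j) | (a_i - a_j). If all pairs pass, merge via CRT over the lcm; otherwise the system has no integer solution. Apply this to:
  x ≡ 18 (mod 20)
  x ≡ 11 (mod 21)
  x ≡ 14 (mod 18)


Moduli 20, 21, 18 are not pairwise coprime, so CRT works modulo lcm(m_i) when all pairwise compatibility conditions hold.
Pairwise compatibility: gcd(m_i, m_j) must divide a_i - a_j for every pair.
Merge one congruence at a time:
  Start: x ≡ 18 (mod 20).
  Combine with x ≡ 11 (mod 21): gcd(20, 21) = 1; 11 - 18 = -7, which IS divisible by 1, so compatible.
    Write x = 18 + 20·t and substitute into x ≡ 11 (mod 21): 20·t ≡ 11 − 18 = -7 (mod 21).
    Reduce coefficients mod 21: 20·t ≡ 14 (mod 21).
    The inverse of 20 mod 21 is 20 (since 20·20 = 400 = 19·21 + 1), so t ≡ 20·14 = 280 ≡ 7 (mod 21).
    Then x = 18 + 20·7 = 158, valid modulo lcm(20, 21) = 420: x ≡ 158 (mod 420).
  Combine with x ≡ 14 (mod 18): gcd(420, 18) = 6; 14 - 158 = -144, which IS divisible by 6, so compatible.
    Write x = 158 + 420·t and substitute into x ≡ 14 (mod 18): 420·t ≡ 14 − 158 = -144 (mod 18).
    Divide the congruence (and modulus) by g = 6: 70·t ≡ -24 (mod 3).
    Reduce coefficients mod 3: 1·t ≡ 0 (mod 3).
    So t ≡ 0 (mod 3).
    Then x = 158 + 420·0 = 158, valid modulo lcm(420, 18) = 1260: x ≡ 158 (mod 1260).
Verify: 158 mod 20 = 18, 158 mod 21 = 11, 158 mod 18 = 14.

x ≡ 158 (mod 1260).


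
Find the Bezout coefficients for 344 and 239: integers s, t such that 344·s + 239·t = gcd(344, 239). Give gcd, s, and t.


Euclidean algorithm on (344, 239) — divide until remainder is 0:
  344 = 1 · 239 + 105
  239 = 2 · 105 + 29
  105 = 3 · 29 + 18
  29 = 1 · 18 + 11
  18 = 1 · 11 + 7
  11 = 1 · 7 + 4
  7 = 1 · 4 + 3
  4 = 1 · 3 + 1
  3 = 3 · 1 + 0
gcd(344, 239) = 1.
Track Bezout coefficients alongside the remainders: start with r₀ = 344 = a·1 + b·0 (s = 1, t = 0) and r₁ = 239 = a·0 + b·1 (s = 0, t = 1); each new remainder r_{k+1} = r_{k-1} − q_k·r_k inherits s_{k+1} = s_{k-1} − q_k·s_k, t_{k+1} = t_{k-1} − q_k·t_k, so r_k = a·s_k + b·t_k at every step:
  q = 1: r = 105, s = 1 − 1·0 = 1, t = 0 − 1·1 = -1  (check: 344·1 + 239·(-1) = 105)
  q = 2: r = 29, s = 0 − 2·1 = -2, t = 1 − 2·(-1) = 3  (check: 344·(-2) + 239·3 = 29)
  q = 3: r = 18, s = 1 − 3·(-2) = 7, t = -1 − 3·3 = -10  (check: 344·7 + 239·(-10) = 18)
  q = 1: r = 11, s = -2 − 1·7 = -9, t = 3 − 1·(-10) = 13  (check: 344·(-9) + 239·13 = 11)
  q = 1: r = 7, s = 7 − 1·(-9) = 16, t = -10 − 1·13 = -23  (check: 344·16 + 239·(-23) = 7)
  q = 1: r = 4, s = -9 − 1·16 = -25, t = 13 − 1·(-23) = 36  (check: 344·(-25) + 239·36 = 4)
  q = 1: r = 3, s = 16 − 1·(-25) = 41, t = -23 − 1·36 = -59  (check: 344·41 + 239·(-59) = 3)
  q = 1: r = 1, s = -25 − 1·41 = -66, t = 36 − 1·(-59) = 95  (check: 344·(-66) + 239·95 = 1)
The row with r = 1 (the gcd) gives the Bezout coefficients s = -66, t = 95.
Result: 344 · (-66) + 239 · (95) = 1.

gcd(344, 239) = 1; s = -66, t = 95 (check: 344·(-66) + 239·95 = 1).


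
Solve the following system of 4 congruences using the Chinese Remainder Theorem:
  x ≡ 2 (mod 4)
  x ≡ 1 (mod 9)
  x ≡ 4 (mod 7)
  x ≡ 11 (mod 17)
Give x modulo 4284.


Product of moduli M = 4 · 9 · 7 · 17 = 4284.
Merge one congruence at a time:
  Start: x ≡ 2 (mod 4).
  Combine with x ≡ 1 (mod 9); new modulus lcm = 36.
    Write x = 2 + 4·t and substitute into x ≡ 1 (mod 9): 4·t ≡ 1 − 2 = -1 (mod 9).
    Reduce coefficients mod 9: 4·t ≡ 8 (mod 9).
    The inverse of 4 mod 9 is 7 (since 4·7 = 28 = 3·9 + 1), so t ≡ 7·8 = 56 ≡ 2 (mod 9).
    Then x = 2 + 4·2 = 10, valid modulo lcm(4, 9) = 36: x ≡ 10 (mod 36).
  Combine with x ≡ 4 (mod 7); new modulus lcm = 252.
    Write x = 10 + 36·t and substitute into x ≡ 4 (mod 7): 36·t ≡ 4 − 10 = -6 (mod 7).
    Reduce coefficients mod 7: 1·t ≡ 1 (mod 7).
    So t ≡ 1 (mod 7).
    Then x = 10 + 36·1 = 46, valid modulo lcm(36, 7) = 252: x ≡ 46 (mod 252).
  Combine with x ≡ 11 (mod 17); new modulus lcm = 4284.
    Write x = 46 + 252·t and substitute into x ≡ 11 (mod 17): 252·t ≡ 11 − 46 = -35 (mod 17).
    Reduce coefficients mod 17: 14·t ≡ 16 (mod 17).
    The inverse of 14 mod 17 is 11 (since 14·11 = 154 = 9·17 + 1), so t ≡ 11·16 = 176 ≡ 6 (mod 17).
    Then x = 46 + 252·6 = 1558, valid modulo lcm(252, 17) = 4284: x ≡ 1558 (mod 4284).
Verify against each original: 1558 mod 4 = 2, 1558 mod 9 = 1, 1558 mod 7 = 4, 1558 mod 17 = 11.

x ≡ 1558 (mod 4284).
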